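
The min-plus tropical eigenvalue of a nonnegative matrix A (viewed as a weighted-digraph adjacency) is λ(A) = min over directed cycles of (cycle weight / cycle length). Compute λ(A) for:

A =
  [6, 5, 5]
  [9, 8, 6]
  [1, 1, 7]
λ(A) = 3

Enumerate directed cycles and compute their means (weight / length). Sample:
  cycle 0 → 0: weight = 6, length = 1, mean = 6/1 ≈ 6.000
  cycle 1 → 1: weight = 8, length = 1, mean = 8/1 ≈ 8.000
  cycle 2 → 2: weight = 7, length = 1, mean = 7/1 ≈ 7.000
  cycle 0 → 1 → 0: weight = 14, length = 2, mean = 14/2 ≈ 7.000
  cycle 0 → 2 → 0: weight = 6, length = 2, mean = 6/2 ≈ 3.000
  cycle 1 → 0 → 1: weight = 14, length = 2, mean = 14/2 ≈ 7.000
Minimum mean = 3.000, attained e.g. along the cycle 0 → 2 → 0 with weight 6 and length 2. So λ(A) = 6/2 = 3.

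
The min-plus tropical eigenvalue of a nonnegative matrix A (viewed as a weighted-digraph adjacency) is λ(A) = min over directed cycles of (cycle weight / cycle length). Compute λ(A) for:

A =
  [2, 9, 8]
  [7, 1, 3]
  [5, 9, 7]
λ(A) = 1

Enumerate directed cycles and compute their means (weight / length). Sample:
  cycle 0 → 0: weight = 2, length = 1, mean = 2/1 ≈ 2.000
  cycle 1 → 1: weight = 1, length = 1, mean = 1/1 ≈ 1.000
  cycle 2 → 2: weight = 7, length = 1, mean = 7/1 ≈ 7.000
  cycle 0 → 1 → 0: weight = 16, length = 2, mean = 16/2 ≈ 8.000
  cycle 0 → 2 → 0: weight = 13, length = 2, mean = 13/2 ≈ 6.500
  cycle 1 → 0 → 1: weight = 16, length = 2, mean = 16/2 ≈ 8.000
Minimum mean = 1.000, attained e.g. along the cycle 1 → 1 with weight 1 and length 1. So λ(A) = 1/1 = 1.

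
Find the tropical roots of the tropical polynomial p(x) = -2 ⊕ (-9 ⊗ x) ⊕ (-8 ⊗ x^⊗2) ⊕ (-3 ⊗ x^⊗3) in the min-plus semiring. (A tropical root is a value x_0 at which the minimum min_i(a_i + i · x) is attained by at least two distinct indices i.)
Roots: {-5, -1, 7}

Each tropical root is a break point of the lower envelope of the lines y = a_i + i · x (there are 4 lines, with slopes 0, 1, ..., 3). Only the lines that attain the minimum somewhere contribute to roots; other lines are dominated. Here the surviving (envelope) indices are i = 3, i = 2, i = 1, i = 0.
Intersections between consecutive envelope lines give the roots: for adjacent envelope indices i < j the intersection is x = (a_i − a_j) / (j − i). Reading off the sorted break points: {-5, -1, 7}.
Verification: at each break x_0, at least two indices attain the minimum of min_i(a_i + i · x_0).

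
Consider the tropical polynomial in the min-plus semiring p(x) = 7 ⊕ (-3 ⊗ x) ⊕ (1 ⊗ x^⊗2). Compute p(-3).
p(-3) = -6

A tropical monomial a ⊗ x^⊗i evaluates to a + i · x. Evaluating each term at x = -3:
  Term 0 contributes 7 + 0 · -3 = 7
  Term 1 contributes -3 + 1 · -3 = -6
  Term 2 contributes 1 + 2 · -3 = -5
p(-3) = ⊕ of these = min[7, -6, -5] = -6.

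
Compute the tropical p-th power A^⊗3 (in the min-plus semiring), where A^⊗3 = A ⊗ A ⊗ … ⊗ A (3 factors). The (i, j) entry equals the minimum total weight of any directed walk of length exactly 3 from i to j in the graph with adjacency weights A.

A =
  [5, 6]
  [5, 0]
A^⊗3 =
  [11, 6]
  [5, 0]

Each entry (A^⊗3)_ij equals the minimum over all length-3 walks i = v_0 → v_1 → … → v_3 = j of Σ_t A[v_t][v_{t+1}]. For example, for (i, j) = (0, 1) we minimise over 4 possible intermediate vertex sequences; the minimum is 6, attained along the walk 0 → 1 → 1 → 1.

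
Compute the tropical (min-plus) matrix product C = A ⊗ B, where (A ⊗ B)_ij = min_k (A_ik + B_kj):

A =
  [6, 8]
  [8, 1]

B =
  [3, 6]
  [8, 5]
A ⊗ B =
  [9, 12]
  [9, 6]

Apply the min-plus product entry-by-entry:
  C[0][0] = min over k of (A[0][0] + B[0][0] = 6 + 3 = 9, A[0][1] + B[1][0] = 8 + 8 = 16) = 9 (attained at k = 0)
  C[0][1] = min over k of (A[0][0] + B[0][1] = 6 + 6 = 12, A[0][1] + B[1][1] = 8 + 5 = 13) = 12 (attained at k = 0)
  C[1][0] = min over k of (A[1][0] + B[0][0] = 8 + 3 = 11, A[1][1] + B[1][0] = 1 + 8 = 9) = 9 (attained at k = 1)
  C[1][1] = min over k of (A[1][0] + B[0][1] = 8 + 6 = 14, A[1][1] + B[1][1] = 1 + 5 = 6) = 6 (attained at k = 1)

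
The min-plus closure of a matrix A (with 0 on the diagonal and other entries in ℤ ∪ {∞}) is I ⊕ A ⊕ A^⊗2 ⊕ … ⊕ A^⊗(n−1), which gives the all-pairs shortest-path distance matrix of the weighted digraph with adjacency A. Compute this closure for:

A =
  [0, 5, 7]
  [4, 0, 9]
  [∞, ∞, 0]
Closure =
  [0, 5, 7]
  [4, 0, 9]
  [∞, ∞, 0]

This is the Floyd-Warshall all-pairs shortest-path computation. For each intermediate vertex k = 0, 1, …, 2, update dist[i][j] ← min(dist[i][j], dist[i][k] + dist[k][j]). The final matrix gives, for each (i, j), the minimum total weight of any directed path from i to j (possibly empty when i = j).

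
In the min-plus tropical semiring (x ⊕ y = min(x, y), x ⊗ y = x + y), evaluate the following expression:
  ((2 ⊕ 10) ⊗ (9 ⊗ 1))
((2 ⊕ 10) ⊗ (9 ⊗ 1)) = 12

Expand innermost to outermost. Recall ⊕ takes the minimum of its arguments and ⊗ takes their sum. Working out the expression ((2 ⊕ 10) ⊗ (9 ⊗ 1)) gives 12.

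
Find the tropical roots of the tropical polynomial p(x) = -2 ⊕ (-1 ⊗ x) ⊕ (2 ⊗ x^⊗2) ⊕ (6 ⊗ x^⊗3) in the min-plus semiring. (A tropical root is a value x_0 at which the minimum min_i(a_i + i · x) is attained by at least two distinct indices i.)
Roots: {-4, -3, -1}

Each tropical root is a break point of the lower envelope of the lines y = a_i + i · x (there are 4 lines, with slopes 0, 1, ..., 3). Only the lines that attain the minimum somewhere contribute to roots; other lines are dominated. Here the surviving (envelope) indices are i = 3, i = 2, i = 1, i = 0.
Intersections between consecutive envelope lines give the roots: for adjacent envelope indices i < j the intersection is x = (a_i − a_j) / (j − i). Reading off the sorted break points: {-4, -3, -1}.
Verification: at each break x_0, at least two indices attain the minimum of min_i(a_i + i · x_0).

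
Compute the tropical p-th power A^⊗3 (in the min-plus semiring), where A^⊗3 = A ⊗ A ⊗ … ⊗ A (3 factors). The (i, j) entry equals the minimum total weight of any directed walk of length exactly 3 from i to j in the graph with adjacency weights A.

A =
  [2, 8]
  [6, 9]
A^⊗3 =
  [6, 12]
  [10, 16]

Each entry (A^⊗3)_ij equals the minimum over all length-3 walks i = v_0 → v_1 → … → v_3 = j of Σ_t A[v_t][v_{t+1}]. For example, for (i, j) = (0, 1) we minimise over 4 possible intermediate vertex sequences; the minimum is 12, attained along the walk 0 → 0 → 0 → 1.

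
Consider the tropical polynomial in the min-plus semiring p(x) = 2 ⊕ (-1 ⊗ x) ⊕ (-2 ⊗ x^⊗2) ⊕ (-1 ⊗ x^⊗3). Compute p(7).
p(7) = 2

A tropical monomial a ⊗ x^⊗i evaluates to a + i · x. Evaluating each term at x = 7:
  Term 0 contributes 2 + 0 · 7 = 2
  Term 1 contributes -1 + 1 · 7 = 6
  Term 2 contributes -2 + 2 · 7 = 12
  Term 3 contributes -1 + 3 · 7 = 20
p(7) = ⊕ of these = min[2, 6, 12, 20] = 2.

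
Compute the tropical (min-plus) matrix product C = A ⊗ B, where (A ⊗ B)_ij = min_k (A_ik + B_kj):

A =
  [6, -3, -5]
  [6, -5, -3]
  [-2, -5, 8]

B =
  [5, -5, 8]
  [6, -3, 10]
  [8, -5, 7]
A ⊗ B =
  [3, -10, 2]
  [1, -8, 4]
  [1, -8, 5]

Apply the min-plus product entry-by-entry:
  C[0][0] = min over k of (A[0][0] + B[0][0] = 6 + 5 = 11, A[0][1] + B[1][0] = -3 + 6 = 3, A[0][2] + B[2][0] = -5 + 8 = 3) = 3 (attained at k = 1)
  C[0][1] = min over k of (A[0][0] + B[0][1] = 6 + -5 = 1, A[0][1] + B[1][1] = -3 + -3 = -6, A[0][2] + B[2][1] = -5 + -5 = -10) = -10 (attained at k = 2)
  C[0][2] = min over k of (A[0][0] + B[0][2] = 6 + 8 = 14, A[0][1] + B[1][2] = -3 + 10 = 7, A[0][2] + B[2][2] = -5 + 7 = 2) = 2 (attained at k = 2)
  C[1][0] = min over k of (A[1][0] + B[0][0] = 6 + 5 = 11, A[1][1] + B[1][0] = -5 + 6 = 1, A[1][2] + B[2][0] = -3 + 8 = 5) = 1 (attained at k = 1)
  C[1][1] = min over k of (A[1][0] + B[0][1] = 6 + -5 = 1, A[1][1] + B[1][1] = -5 + -3 = -8, A[1][2] + B[2][1] = -3 + -5 = -8) = -8 (attained at k = 1)
  C[1][2] = min over k of (A[1][0] + B[0][2] = 6 + 8 = 14, A[1][1] + B[1][2] = -5 + 10 = 5, A[1][2] + B[2][2] = -3 + 7 = 4) = 4 (attained at k = 2)
  C[2][0] = min over k of (A[2][0] + B[0][0] = -2 + 5 = 3, A[2][1] + B[1][0] = -5 + 6 = 1, A[2][2] + B[2][0] = 8 + 8 = 16) = 1 (attained at k = 1)
  C[2][1] = min over k of (A[2][0] + B[0][1] = -2 + -5 = -7, A[2][1] + B[1][1] = -5 + -3 = -8, A[2][2] + B[2][1] = 8 + -5 = 3) = -8 (attained at k = 1)
  C[2][2] = min over k of (A[2][0] + B[0][2] = -2 + 8 = 6, A[2][1] + B[1][2] = -5 + 10 = 5, A[2][2] + B[2][2] = 8 + 7 = 15) = 5 (attained at k = 1)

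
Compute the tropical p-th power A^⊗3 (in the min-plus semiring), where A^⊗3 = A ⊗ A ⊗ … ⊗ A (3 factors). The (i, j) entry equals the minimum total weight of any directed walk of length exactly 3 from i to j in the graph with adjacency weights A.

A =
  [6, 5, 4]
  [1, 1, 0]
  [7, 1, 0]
A^⊗3 =
  [6, 5, 4]
  [2, 1, 0]
  [2, 1, 0]

Each entry (A^⊗3)_ij equals the minimum over all length-3 walks i = v_0 → v_1 → … → v_3 = j of Σ_t A[v_t][v_{t+1}]. For example, for (i, j) = (0, 2) we minimise over 9 possible intermediate vertex sequences; the minimum is 4, attained along the walk 0 → 2 → 2 → 2.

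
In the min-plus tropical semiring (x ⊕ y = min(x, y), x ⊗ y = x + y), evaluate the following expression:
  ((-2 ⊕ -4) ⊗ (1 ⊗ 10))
((-2 ⊕ -4) ⊗ (1 ⊗ 10)) = 7

Expand innermost to outermost. Recall ⊕ takes the minimum of its arguments and ⊗ takes their sum. Working out the expression ((-2 ⊕ -4) ⊗ (1 ⊗ 10)) gives 7.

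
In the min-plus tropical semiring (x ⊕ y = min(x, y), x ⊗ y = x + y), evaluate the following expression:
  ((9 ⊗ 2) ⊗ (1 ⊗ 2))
((9 ⊗ 2) ⊗ (1 ⊗ 2)) = 14

Expand innermost to outermost. Recall ⊕ takes the minimum of its arguments and ⊗ takes their sum. Working out the expression ((9 ⊗ 2) ⊗ (1 ⊗ 2)) gives 14.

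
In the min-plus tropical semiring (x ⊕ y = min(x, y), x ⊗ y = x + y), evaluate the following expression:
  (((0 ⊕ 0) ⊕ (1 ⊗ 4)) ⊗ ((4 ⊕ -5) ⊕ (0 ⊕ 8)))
(((0 ⊕ 0) ⊕ (1 ⊗ 4)) ⊗ ((4 ⊕ -5) ⊕ (0 ⊕ 8))) = -5

Expand innermost to outermost. Recall ⊕ takes the minimum of its arguments and ⊗ takes their sum. Working out the expression (((0 ⊕ 0) ⊕ (1 ⊗ 4)) ⊗ ((4 ⊕ -5) ⊕ (0 ⊕ 8))) gives -5.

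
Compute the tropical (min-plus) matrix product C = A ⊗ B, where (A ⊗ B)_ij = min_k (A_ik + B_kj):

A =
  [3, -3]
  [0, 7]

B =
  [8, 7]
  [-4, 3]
A ⊗ B =
  [-7, 0]
  [3, 7]

Apply the min-plus product entry-by-entry:
  C[0][0] = min over k of (A[0][0] + B[0][0] = 3 + 8 = 11, A[0][1] + B[1][0] = -3 + -4 = -7) = -7 (attained at k = 1)
  C[0][1] = min over k of (A[0][0] + B[0][1] = 3 + 7 = 10, A[0][1] + B[1][1] = -3 + 3 = 0) = 0 (attained at k = 1)
  C[1][0] = min over k of (A[1][0] + B[0][0] = 0 + 8 = 8, A[1][1] + B[1][0] = 7 + -4 = 3) = 3 (attained at k = 1)
  C[1][1] = min over k of (A[1][0] + B[0][1] = 0 + 7 = 7, A[1][1] + B[1][1] = 7 + 3 = 10) = 7 (attained at k = 0)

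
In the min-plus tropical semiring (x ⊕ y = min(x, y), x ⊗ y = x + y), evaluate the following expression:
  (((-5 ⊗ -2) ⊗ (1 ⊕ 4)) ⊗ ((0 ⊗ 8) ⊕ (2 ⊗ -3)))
(((-5 ⊗ -2) ⊗ (1 ⊕ 4)) ⊗ ((0 ⊗ 8) ⊕ (2 ⊗ -3))) = -7

Expand innermost to outermost. Recall ⊕ takes the minimum of its arguments and ⊗ takes their sum. Working out the expression (((-5 ⊗ -2) ⊗ (1 ⊕ 4)) ⊗ ((0 ⊗ 8) ⊕ (2 ⊗ -3))) gives -7.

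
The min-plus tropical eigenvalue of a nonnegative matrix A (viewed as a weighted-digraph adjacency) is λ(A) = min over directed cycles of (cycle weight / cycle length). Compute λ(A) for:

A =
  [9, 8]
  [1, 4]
λ(A) = 4

Enumerate directed cycles and compute their means (weight / length). Sample:
  cycle 0 → 0: weight = 9, length = 1, mean = 9/1 ≈ 9.000
  cycle 1 → 1: weight = 4, length = 1, mean = 4/1 ≈ 4.000
  cycle 0 → 1 → 0: weight = 9, length = 2, mean = 9/2 ≈ 4.500
  cycle 1 → 0 → 1: weight = 9, length = 2, mean = 9/2 ≈ 4.500
Minimum mean = 4.000, attained e.g. along the cycle 1 → 1 with weight 4 and length 1. So λ(A) = 4/1 = 4.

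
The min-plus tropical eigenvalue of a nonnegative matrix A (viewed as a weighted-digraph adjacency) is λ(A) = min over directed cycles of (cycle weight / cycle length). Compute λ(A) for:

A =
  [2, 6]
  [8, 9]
λ(A) = 2

Enumerate directed cycles and compute their means (weight / length). Sample:
  cycle 0 → 0: weight = 2, length = 1, mean = 2/1 ≈ 2.000
  cycle 1 → 1: weight = 9, length = 1, mean = 9/1 ≈ 9.000
  cycle 0 → 1 → 0: weight = 14, length = 2, mean = 14/2 ≈ 7.000
  cycle 1 → 0 → 1: weight = 14, length = 2, mean = 14/2 ≈ 7.000
Minimum mean = 2.000, attained e.g. along the cycle 0 → 0 with weight 2 and length 1. So λ(A) = 2/1 = 2.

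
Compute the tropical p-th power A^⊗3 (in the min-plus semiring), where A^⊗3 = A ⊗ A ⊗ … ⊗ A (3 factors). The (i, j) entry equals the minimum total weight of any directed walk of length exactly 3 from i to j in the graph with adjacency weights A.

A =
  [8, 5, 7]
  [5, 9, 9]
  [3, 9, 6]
A^⊗3 =
  [16, 15, 17]
  [15, 17, 18]
  [13, 14, 16]

Each entry (A^⊗3)_ij equals the minimum over all length-3 walks i = v_0 → v_1 → … → v_3 = j of Σ_t A[v_t][v_{t+1}]. For example, for (i, j) = (0, 2) we minimise over 9 possible intermediate vertex sequences; the minimum is 17, attained along the walk 0 → 1 → 0 → 2.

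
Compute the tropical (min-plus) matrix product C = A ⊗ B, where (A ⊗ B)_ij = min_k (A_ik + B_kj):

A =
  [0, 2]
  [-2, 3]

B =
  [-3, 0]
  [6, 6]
A ⊗ B =
  [-3, 0]
  [-5, -2]

Apply the min-plus product entry-by-entry:
  C[0][0] = min over k of (A[0][0] + B[0][0] = 0 + -3 = -3, A[0][1] + B[1][0] = 2 + 6 = 8) = -3 (attained at k = 0)
  C[0][1] = min over k of (A[0][0] + B[0][1] = 0 + 0 = 0, A[0][1] + B[1][1] = 2 + 6 = 8) = 0 (attained at k = 0)
  C[1][0] = min over k of (A[1][0] + B[0][0] = -2 + -3 = -5, A[1][1] + B[1][0] = 3 + 6 = 9) = -5 (attained at k = 0)
  C[1][1] = min over k of (A[1][0] + B[0][1] = -2 + 0 = -2, A[1][1] + B[1][1] = 3 + 6 = 9) = -2 (attained at k = 0)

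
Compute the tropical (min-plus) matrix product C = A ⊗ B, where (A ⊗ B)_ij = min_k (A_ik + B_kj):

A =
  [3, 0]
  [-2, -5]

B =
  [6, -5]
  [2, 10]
A ⊗ B =
  [2, -2]
  [-3, -7]

Apply the min-plus product entry-by-entry:
  C[0][0] = min over k of (A[0][0] + B[0][0] = 3 + 6 = 9, A[0][1] + B[1][0] = 0 + 2 = 2) = 2 (attained at k = 1)
  C[0][1] = min over k of (A[0][0] + B[0][1] = 3 + -5 = -2, A[0][1] + B[1][1] = 0 + 10 = 10) = -2 (attained at k = 0)
  C[1][0] = min over k of (A[1][0] + B[0][0] = -2 + 6 = 4, A[1][1] + B[1][0] = -5 + 2 = -3) = -3 (attained at k = 1)
  C[1][1] = min over k of (A[1][0] + B[0][1] = -2 + -5 = -7, A[1][1] + B[1][1] = -5 + 10 = 5) = -7 (attained at k = 0)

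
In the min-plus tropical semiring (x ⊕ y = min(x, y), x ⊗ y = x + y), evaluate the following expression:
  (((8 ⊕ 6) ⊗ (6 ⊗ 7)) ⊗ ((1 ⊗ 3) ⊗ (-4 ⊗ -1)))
(((8 ⊕ 6) ⊗ (6 ⊗ 7)) ⊗ ((1 ⊗ 3) ⊗ (-4 ⊗ -1))) = 18

Expand innermost to outermost. Recall ⊕ takes the minimum of its arguments and ⊗ takes their sum. Working out the expression (((8 ⊕ 6) ⊗ (6 ⊗ 7)) ⊗ ((1 ⊗ 3) ⊗ (-4 ⊗ -1))) gives 18.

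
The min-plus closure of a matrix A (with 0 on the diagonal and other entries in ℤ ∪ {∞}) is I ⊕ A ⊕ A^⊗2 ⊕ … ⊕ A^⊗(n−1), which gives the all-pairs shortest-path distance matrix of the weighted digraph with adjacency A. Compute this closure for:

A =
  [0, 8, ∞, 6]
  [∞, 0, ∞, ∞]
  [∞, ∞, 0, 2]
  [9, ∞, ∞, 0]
Closure =
  [0, 8, ∞, 6]
  [∞, 0, ∞, ∞]
  [11, 19, 0, 2]
  [9, 17, ∞, 0]

This is the Floyd-Warshall all-pairs shortest-path computation. For each intermediate vertex k = 0, 1, …, 3, update dist[i][j] ← min(dist[i][j], dist[i][k] + dist[k][j]). The final matrix gives, for each (i, j), the minimum total weight of any directed path from i to j (possibly empty when i = j).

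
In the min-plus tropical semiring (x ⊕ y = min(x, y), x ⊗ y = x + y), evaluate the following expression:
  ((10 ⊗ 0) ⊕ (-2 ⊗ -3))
((10 ⊗ 0) ⊕ (-2 ⊗ -3)) = -5

Expand innermost to outermost. Recall ⊕ takes the minimum of its arguments and ⊗ takes their sum. Working out the expression ((10 ⊗ 0) ⊕ (-2 ⊗ -3)) gives -5.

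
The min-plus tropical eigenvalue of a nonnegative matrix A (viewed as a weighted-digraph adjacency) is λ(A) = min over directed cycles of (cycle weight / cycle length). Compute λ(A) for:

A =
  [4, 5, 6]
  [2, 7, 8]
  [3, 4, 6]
λ(A) = 7/2

Enumerate directed cycles and compute their means (weight / length). Sample:
  cycle 0 → 0: weight = 4, length = 1, mean = 4/1 ≈ 4.000
  cycle 1 → 1: weight = 7, length = 1, mean = 7/1 ≈ 7.000
  cycle 2 → 2: weight = 6, length = 1, mean = 6/1 ≈ 6.000
  cycle 0 → 1 → 0: weight = 7, length = 2, mean = 7/2 ≈ 3.500
  cycle 0 → 2 → 0: weight = 9, length = 2, mean = 9/2 ≈ 4.500
  cycle 1 → 0 → 1: weight = 7, length = 2, mean = 7/2 ≈ 3.500
Minimum mean = 3.500, attained e.g. along the cycle 0 → 1 → 0 with weight 7 and length 2. So λ(A) = 7/2 = 7/2.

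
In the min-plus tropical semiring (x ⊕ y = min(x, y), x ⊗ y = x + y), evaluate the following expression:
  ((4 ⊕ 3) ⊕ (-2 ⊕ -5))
((4 ⊕ 3) ⊕ (-2 ⊕ -5)) = -5

Expand innermost to outermost. Recall ⊕ takes the minimum of its arguments and ⊗ takes their sum. Working out the expression ((4 ⊕ 3) ⊕ (-2 ⊕ -5)) gives -5.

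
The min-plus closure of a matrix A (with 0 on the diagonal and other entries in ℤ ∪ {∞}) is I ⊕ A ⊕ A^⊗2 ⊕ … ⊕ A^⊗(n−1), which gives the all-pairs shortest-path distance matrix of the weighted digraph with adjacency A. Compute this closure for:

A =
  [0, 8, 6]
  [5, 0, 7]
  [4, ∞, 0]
Closure =
  [0, 8, 6]
  [5, 0, 7]
  [4, 12, 0]

This is the Floyd-Warshall all-pairs shortest-path computation. For each intermediate vertex k = 0, 1, …, 2, update dist[i][j] ← min(dist[i][j], dist[i][k] + dist[k][j]). The final matrix gives, for each (i, j), the minimum total weight of any directed path from i to j (possibly empty when i = j).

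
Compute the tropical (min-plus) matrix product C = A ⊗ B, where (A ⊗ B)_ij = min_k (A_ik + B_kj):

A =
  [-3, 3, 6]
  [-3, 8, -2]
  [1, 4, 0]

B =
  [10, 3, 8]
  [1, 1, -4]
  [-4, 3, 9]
A ⊗ B =
  [2, 0, -1]
  [-6, 0, 4]
  [-4, 3, 0]

Apply the min-plus product entry-by-entry:
  C[0][0] = min over k of (A[0][0] + B[0][0] = -3 + 10 = 7, A[0][1] + B[1][0] = 3 + 1 = 4, A[0][2] + B[2][0] = 6 + -4 = 2) = 2 (attained at k = 2)
  C[0][1] = min over k of (A[0][0] + B[0][1] = -3 + 3 = 0, A[0][1] + B[1][1] = 3 + 1 = 4, A[0][2] + B[2][1] = 6 + 3 = 9) = 0 (attained at k = 0)
  C[0][2] = min over k of (A[0][0] + B[0][2] = -3 + 8 = 5, A[0][1] + B[1][2] = 3 + -4 = -1, A[0][2] + B[2][2] = 6 + 9 = 15) = -1 (attained at k = 1)
  C[1][0] = min over k of (A[1][0] + B[0][0] = -3 + 10 = 7, A[1][1] + B[1][0] = 8 + 1 = 9, A[1][2] + B[2][0] = -2 + -4 = -6) = -6 (attained at k = 2)
  C[1][1] = min over k of (A[1][0] + B[0][1] = -3 + 3 = 0, A[1][1] + B[1][1] = 8 + 1 = 9, A[1][2] + B[2][1] = -2 + 3 = 1) = 0 (attained at k = 0)
  C[1][2] = min over k of (A[1][0] + B[0][2] = -3 + 8 = 5, A[1][1] + B[1][2] = 8 + -4 = 4, A[1][2] + B[2][2] = -2 + 9 = 7) = 4 (attained at k = 1)
  C[2][0] = min over k of (A[2][0] + B[0][0] = 1 + 10 = 11, A[2][1] + B[1][0] = 4 + 1 = 5, A[2][2] + B[2][0] = 0 + -4 = -4) = -4 (attained at k = 2)
  C[2][1] = min over k of (A[2][0] + B[0][1] = 1 + 3 = 4, A[2][1] + B[1][1] = 4 + 1 = 5, A[2][2] + B[2][1] = 0 + 3 = 3) = 3 (attained at k = 2)
  C[2][2] = min over k of (A[2][0] + B[0][2] = 1 + 8 = 9, A[2][1] + B[1][2] = 4 + -4 = 0, A[2][2] + B[2][2] = 0 + 9 = 9) = 0 (attained at k = 1)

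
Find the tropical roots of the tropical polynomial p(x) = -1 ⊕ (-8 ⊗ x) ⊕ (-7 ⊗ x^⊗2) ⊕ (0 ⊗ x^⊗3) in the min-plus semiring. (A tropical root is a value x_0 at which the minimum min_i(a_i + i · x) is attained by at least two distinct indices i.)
Roots: {-7, -1, 7}

Each tropical root is a break point of the lower envelope of the lines y = a_i + i · x (there are 4 lines, with slopes 0, 1, ..., 3). Only the lines that attain the minimum somewhere contribute to roots; other lines are dominated. Here the surviving (envelope) indices are i = 3, i = 2, i = 1, i = 0.
Intersections between consecutive envelope lines give the roots: for adjacent envelope indices i < j the intersection is x = (a_i − a_j) / (j − i). Reading off the sorted break points: {-7, -1, 7}.
Verification: at each break x_0, at least two indices attain the minimum of min_i(a_i + i · x_0).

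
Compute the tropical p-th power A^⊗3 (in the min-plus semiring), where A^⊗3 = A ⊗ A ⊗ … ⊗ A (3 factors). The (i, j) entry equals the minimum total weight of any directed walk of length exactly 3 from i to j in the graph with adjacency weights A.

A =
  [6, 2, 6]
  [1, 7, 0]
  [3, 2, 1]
A^⊗3 =
  [5, 4, 3]
  [3, 3, 2]
  [4, 4, 3]

Each entry (A^⊗3)_ij equals the minimum over all length-3 walks i = v_0 → v_1 → … → v_3 = j of Σ_t A[v_t][v_{t+1}]. For example, for (i, j) = (0, 2) we minimise over 9 possible intermediate vertex sequences; the minimum is 3, attained along the walk 0 → 1 → 2 → 2.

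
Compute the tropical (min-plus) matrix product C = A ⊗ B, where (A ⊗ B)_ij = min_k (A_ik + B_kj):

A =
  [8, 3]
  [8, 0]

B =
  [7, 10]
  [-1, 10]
A ⊗ B =
  [2, 13]
  [-1, 10]

Apply the min-plus product entry-by-entry:
  C[0][0] = min over k of (A[0][0] + B[0][0] = 8 + 7 = 15, A[0][1] + B[1][0] = 3 + -1 = 2) = 2 (attained at k = 1)
  C[0][1] = min over k of (A[0][0] + B[0][1] = 8 + 10 = 18, A[0][1] + B[1][1] = 3 + 10 = 13) = 13 (attained at k = 1)
  C[1][0] = min over k of (A[1][0] + B[0][0] = 8 + 7 = 15, A[1][1] + B[1][0] = 0 + -1 = -1) = -1 (attained at k = 1)
  C[1][1] = min over k of (A[1][0] + B[0][1] = 8 + 10 = 18, A[1][1] + B[1][1] = 0 + 10 = 10) = 10 (attained at k = 1)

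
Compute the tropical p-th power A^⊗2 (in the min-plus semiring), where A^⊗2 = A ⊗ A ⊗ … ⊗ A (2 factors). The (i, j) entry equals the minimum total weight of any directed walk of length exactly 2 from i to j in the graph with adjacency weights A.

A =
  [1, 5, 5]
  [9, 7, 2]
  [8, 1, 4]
A^⊗2 =
  [2, 6, 6]
  [10, 3, 6]
  [9, 5, 3]

Each entry (A^⊗2)_ij equals the minimum over all length-2 walks i = v_0 → v_1 → … → v_2 = j of Σ_t A[v_t][v_{t+1}]. For example, for (i, j) = (0, 2) we minimise over 3 possible intermediate vertex sequences; the minimum is 6, attained along the walk 0 → 0 → 2.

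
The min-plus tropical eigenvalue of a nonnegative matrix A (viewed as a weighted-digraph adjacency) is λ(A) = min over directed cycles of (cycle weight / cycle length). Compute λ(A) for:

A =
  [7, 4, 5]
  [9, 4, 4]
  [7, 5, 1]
λ(A) = 1

Enumerate directed cycles and compute their means (weight / length). Sample:
  cycle 0 → 0: weight = 7, length = 1, mean = 7/1 ≈ 7.000
  cycle 1 → 1: weight = 4, length = 1, mean = 4/1 ≈ 4.000
  cycle 2 → 2: weight = 1, length = 1, mean = 1/1 ≈ 1.000
  cycle 0 → 1 → 0: weight = 13, length = 2, mean = 13/2 ≈ 6.500
  cycle 0 → 2 → 0: weight = 12, length = 2, mean = 12/2 ≈ 6.000
  cycle 1 → 0 → 1: weight = 13, length = 2, mean = 13/2 ≈ 6.500
Minimum mean = 1.000, attained e.g. along the cycle 2 → 2 with weight 1 and length 1. So λ(A) = 1/1 = 1.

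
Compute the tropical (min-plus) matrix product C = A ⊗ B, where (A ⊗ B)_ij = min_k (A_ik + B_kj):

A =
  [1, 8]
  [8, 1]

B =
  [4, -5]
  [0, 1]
A ⊗ B =
  [5, -4]
  [1, 2]

Apply the min-plus product entry-by-entry:
  C[0][0] = min over k of (A[0][0] + B[0][0] = 1 + 4 = 5, A[0][1] + B[1][0] = 8 + 0 = 8) = 5 (attained at k = 0)
  C[0][1] = min over k of (A[0][0] + B[0][1] = 1 + -5 = -4, A[0][1] + B[1][1] = 8 + 1 = 9) = -4 (attained at k = 0)
  C[1][0] = min over k of (A[1][0] + B[0][0] = 8 + 4 = 12, A[1][1] + B[1][0] = 1 + 0 = 1) = 1 (attained at k = 1)
  C[1][1] = min over k of (A[1][0] + B[0][1] = 8 + -5 = 3, A[1][1] + B[1][1] = 1 + 1 = 2) = 2 (attained at k = 1)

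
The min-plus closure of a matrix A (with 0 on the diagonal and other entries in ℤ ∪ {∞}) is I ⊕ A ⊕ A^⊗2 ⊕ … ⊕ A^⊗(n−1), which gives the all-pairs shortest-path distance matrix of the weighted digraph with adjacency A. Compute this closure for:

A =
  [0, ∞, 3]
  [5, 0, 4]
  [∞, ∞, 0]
Closure =
  [0, ∞, 3]
  [5, 0, 4]
  [∞, ∞, 0]

This is the Floyd-Warshall all-pairs shortest-path computation. For each intermediate vertex k = 0, 1, …, 2, update dist[i][j] ← min(dist[i][j], dist[i][k] + dist[k][j]). The final matrix gives, for each (i, j), the minimum total weight of any directed path from i to j (possibly empty when i = j).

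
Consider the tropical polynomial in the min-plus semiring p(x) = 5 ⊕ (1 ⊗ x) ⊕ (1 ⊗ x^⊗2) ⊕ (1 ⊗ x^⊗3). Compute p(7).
p(7) = 5

A tropical monomial a ⊗ x^⊗i evaluates to a + i · x. Evaluating each term at x = 7:
  Term 0 contributes 5 + 0 · 7 = 5
  Term 1 contributes 1 + 1 · 7 = 8
  Term 2 contributes 1 + 2 · 7 = 15
  Term 3 contributes 1 + 3 · 7 = 22
p(7) = ⊕ of these = min[5, 8, 15, 22] = 5.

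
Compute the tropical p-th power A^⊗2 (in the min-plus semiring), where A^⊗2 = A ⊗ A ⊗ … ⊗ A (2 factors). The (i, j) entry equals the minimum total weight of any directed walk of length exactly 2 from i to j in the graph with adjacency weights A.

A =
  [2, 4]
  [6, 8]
A^⊗2 =
  [4, 6]
  [8, 10]

Each entry (A^⊗2)_ij equals the minimum over all length-2 walks i = v_0 → v_1 → … → v_2 = j of Σ_t A[v_t][v_{t+1}]. For example, for (i, j) = (0, 1) we minimise over 2 possible intermediate vertex sequences; the minimum is 6, attained along the walk 0 → 0 → 1.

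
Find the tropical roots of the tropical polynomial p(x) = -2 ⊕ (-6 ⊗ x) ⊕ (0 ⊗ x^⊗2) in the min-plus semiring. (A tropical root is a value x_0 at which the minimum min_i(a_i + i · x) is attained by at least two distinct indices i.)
Roots: {-6, 4}

Each tropical root is a break point of the lower envelope of the lines y = a_i + i · x (there are 3 lines, with slopes 0, 1, ..., 2). Only the lines that attain the minimum somewhere contribute to roots; other lines are dominated. Here the surviving (envelope) indices are i = 2, i = 1, i = 0.
Intersections between consecutive envelope lines give the roots: for adjacent envelope indices i < j the intersection is x = (a_i − a_j) / (j − i). Reading off the sorted break points: {-6, 4}.
Verification: at each break x_0, at least two indices attain the minimum of min_i(a_i + i · x_0).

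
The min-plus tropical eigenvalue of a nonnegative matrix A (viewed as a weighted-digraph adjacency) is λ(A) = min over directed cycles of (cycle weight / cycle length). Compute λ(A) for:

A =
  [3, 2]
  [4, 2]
λ(A) = 2

Enumerate directed cycles and compute their means (weight / length). Sample:
  cycle 0 → 0: weight = 3, length = 1, mean = 3/1 ≈ 3.000
  cycle 1 → 1: weight = 2, length = 1, mean = 2/1 ≈ 2.000
  cycle 0 → 1 → 0: weight = 6, length = 2, mean = 6/2 ≈ 3.000
  cycle 1 → 0 → 1: weight = 6, length = 2, mean = 6/2 ≈ 3.000
Minimum mean = 2.000, attained e.g. along the cycle 1 → 1 with weight 2 and length 1. So λ(A) = 2/1 = 2.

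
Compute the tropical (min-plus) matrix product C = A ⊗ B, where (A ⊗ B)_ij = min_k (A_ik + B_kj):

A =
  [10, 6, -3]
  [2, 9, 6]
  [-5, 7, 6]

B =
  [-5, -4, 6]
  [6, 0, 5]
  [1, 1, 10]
A ⊗ B =
  [-2, -2, 7]
  [-3, -2, 8]
  [-10, -9, 1]

Apply the min-plus product entry-by-entry:
  C[0][0] = min over k of (A[0][0] + B[0][0] = 10 + -5 = 5, A[0][1] + B[1][0] = 6 + 6 = 12, A[0][2] + B[2][0] = -3 + 1 = -2) = -2 (attained at k = 2)
  C[0][1] = min over k of (A[0][0] + B[0][1] = 10 + -4 = 6, A[0][1] + B[1][1] = 6 + 0 = 6, A[0][2] + B[2][1] = -3 + 1 = -2) = -2 (attained at k = 2)
  C[0][2] = min over k of (A[0][0] + B[0][2] = 10 + 6 = 16, A[0][1] + B[1][2] = 6 + 5 = 11, A[0][2] + B[2][2] = -3 + 10 = 7) = 7 (attained at k = 2)
  C[1][0] = min over k of (A[1][0] + B[0][0] = 2 + -5 = -3, A[1][1] + B[1][0] = 9 + 6 = 15, A[1][2] + B[2][0] = 6 + 1 = 7) = -3 (attained at k = 0)
  C[1][1] = min over k of (A[1][0] + B[0][1] = 2 + -4 = -2, A[1][1] + B[1][1] = 9 + 0 = 9, A[1][2] + B[2][1] = 6 + 1 = 7) = -2 (attained at k = 0)
  C[1][2] = min over k of (A[1][0] + B[0][2] = 2 + 6 = 8, A[1][1] + B[1][2] = 9 + 5 = 14, A[1][2] + B[2][2] = 6 + 10 = 16) = 8 (attained at k = 0)
  C[2][0] = min over k of (A[2][0] + B[0][0] = -5 + -5 = -10, A[2][1] + B[1][0] = 7 + 6 = 13, A[2][2] + B[2][0] = 6 + 1 = 7) = -10 (attained at k = 0)
  C[2][1] = min over k of (A[2][0] + B[0][1] = -5 + -4 = -9, A[2][1] + B[1][1] = 7 + 0 = 7, A[2][2] + B[2][1] = 6 + 1 = 7) = -9 (attained at k = 0)
  C[2][2] = min over k of (A[2][0] + B[0][2] = -5 + 6 = 1, A[2][1] + B[1][2] = 7 + 5 = 12, A[2][2] + B[2][2] = 6 + 10 = 16) = 1 (attained at k = 0)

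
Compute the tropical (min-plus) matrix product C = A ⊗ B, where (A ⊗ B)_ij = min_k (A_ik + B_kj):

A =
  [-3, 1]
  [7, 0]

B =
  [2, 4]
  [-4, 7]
A ⊗ B =
  [-3, 1]
  [-4, 7]

Apply the min-plus product entry-by-entry:
  C[0][0] = min over k of (A[0][0] + B[0][0] = -3 + 2 = -1, A[0][1] + B[1][0] = 1 + -4 = -3) = -3 (attained at k = 1)
  C[0][1] = min over k of (A[0][0] + B[0][1] = -3 + 4 = 1, A[0][1] + B[1][1] = 1 + 7 = 8) = 1 (attained at k = 0)
  C[1][0] = min over k of (A[1][0] + B[0][0] = 7 + 2 = 9, A[1][1] + B[1][0] = 0 + -4 = -4) = -4 (attained at k = 1)
  C[1][1] = min over k of (A[1][0] + B[0][1] = 7 + 4 = 11, A[1][1] + B[1][1] = 0 + 7 = 7) = 7 (attained at k = 1)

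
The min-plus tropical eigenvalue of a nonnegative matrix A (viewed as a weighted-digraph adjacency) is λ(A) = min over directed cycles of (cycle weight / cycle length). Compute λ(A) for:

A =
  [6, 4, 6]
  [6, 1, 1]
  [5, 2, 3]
λ(A) = 1

Enumerate directed cycles and compute their means (weight / length). Sample:
  cycle 0 → 0: weight = 6, length = 1, mean = 6/1 ≈ 6.000
  cycle 1 → 1: weight = 1, length = 1, mean = 1/1 ≈ 1.000
  cycle 2 → 2: weight = 3, length = 1, mean = 3/1 ≈ 3.000
  cycle 0 → 1 → 0: weight = 10, length = 2, mean = 10/2 ≈ 5.000
  cycle 0 → 2 → 0: weight = 11, length = 2, mean = 11/2 ≈ 5.500
  cycle 1 → 0 → 1: weight = 10, length = 2, mean = 10/2 ≈ 5.000
Minimum mean = 1.000, attained e.g. along the cycle 1 → 1 with weight 1 and length 1. So λ(A) = 1/1 = 1.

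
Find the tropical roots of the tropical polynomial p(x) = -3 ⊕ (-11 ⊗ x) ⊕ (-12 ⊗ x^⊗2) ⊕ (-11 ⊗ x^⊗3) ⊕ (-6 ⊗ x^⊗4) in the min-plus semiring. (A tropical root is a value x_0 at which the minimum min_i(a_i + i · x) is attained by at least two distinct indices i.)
Roots: {-5, -1, 1, 8}

Each tropical root is a break point of the lower envelope of the lines y = a_i + i · x (there are 5 lines, with slopes 0, 1, ..., 4). Only the lines that attain the minimum somewhere contribute to roots; other lines are dominated. Here the surviving (envelope) indices are i = 4, i = 3, i = 2, i = 1, i = 0.
Intersections between consecutive envelope lines give the roots: for adjacent envelope indices i < j the intersection is x = (a_i − a_j) / (j − i). Reading off the sorted break points: {-5, -1, 1, 8}.
Verification: at each break x_0, at least two indices attain the minimum of min_i(a_i + i · x_0).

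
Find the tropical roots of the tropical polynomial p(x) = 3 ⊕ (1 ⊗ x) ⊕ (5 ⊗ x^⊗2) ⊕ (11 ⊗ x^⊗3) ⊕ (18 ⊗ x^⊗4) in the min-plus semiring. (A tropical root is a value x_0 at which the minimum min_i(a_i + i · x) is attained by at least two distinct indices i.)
Roots: {-7, -6, -4, 2}

Each tropical root is a break point of the lower envelope of the lines y = a_i + i · x (there are 5 lines, with slopes 0, 1, ..., 4). Only the lines that attain the minimum somewhere contribute to roots; other lines are dominated. Here the surviving (envelope) indices are i = 4, i = 3, i = 2, i = 1, i = 0.
Intersections between consecutive envelope lines give the roots: for adjacent envelope indices i < j the intersection is x = (a_i − a_j) / (j − i). Reading off the sorted break points: {-7, -6, -4, 2}.
Verification: at each break x_0, at least two indices attain the minimum of min_i(a_i + i · x_0).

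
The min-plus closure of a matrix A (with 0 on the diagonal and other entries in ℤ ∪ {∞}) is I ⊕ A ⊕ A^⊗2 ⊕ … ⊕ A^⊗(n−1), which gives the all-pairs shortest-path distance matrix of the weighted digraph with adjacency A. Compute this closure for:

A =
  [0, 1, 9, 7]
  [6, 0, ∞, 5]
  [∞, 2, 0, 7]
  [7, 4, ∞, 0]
Closure =
  [0, 1, 9, 6]
  [6, 0, 15, 5]
  [8, 2, 0, 7]
  [7, 4, 16, 0]

This is the Floyd-Warshall all-pairs shortest-path computation. For each intermediate vertex k = 0, 1, …, 3, update dist[i][j] ← min(dist[i][j], dist[i][k] + dist[k][j]). The final matrix gives, for each (i, j), the minimum total weight of any directed path from i to j (possibly empty when i = j).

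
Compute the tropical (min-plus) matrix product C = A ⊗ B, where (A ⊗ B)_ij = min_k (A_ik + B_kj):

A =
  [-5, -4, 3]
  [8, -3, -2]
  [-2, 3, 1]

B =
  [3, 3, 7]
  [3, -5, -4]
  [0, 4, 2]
A ⊗ B =
  [-2, -9, -8]
  [-2, -8, -7]
  [1, -2, -1]

Apply the min-plus product entry-by-entry:
  C[0][0] = min over k of (A[0][0] + B[0][0] = -5 + 3 = -2, A[0][1] + B[1][0] = -4 + 3 = -1, A[0][2] + B[2][0] = 3 + 0 = 3) = -2 (attained at k = 0)
  C[0][1] = min over k of (A[0][0] + B[0][1] = -5 + 3 = -2, A[0][1] + B[1][1] = -4 + -5 = -9, A[0][2] + B[2][1] = 3 + 4 = 7) = -9 (attained at k = 1)
  C[0][2] = min over k of (A[0][0] + B[0][2] = -5 + 7 = 2, A[0][1] + B[1][2] = -4 + -4 = -8, A[0][2] + B[2][2] = 3 + 2 = 5) = -8 (attained at k = 1)
  C[1][0] = min over k of (A[1][0] + B[0][0] = 8 + 3 = 11, A[1][1] + B[1][0] = -3 + 3 = 0, A[1][2] + B[2][0] = -2 + 0 = -2) = -2 (attained at k = 2)
  C[1][1] = min over k of (A[1][0] + B[0][1] = 8 + 3 = 11, A[1][1] + B[1][1] = -3 + -5 = -8, A[1][2] + B[2][1] = -2 + 4 = 2) = -8 (attained at k = 1)
  C[1][2] = min over k of (A[1][0] + B[0][2] = 8 + 7 = 15, A[1][1] + B[1][2] = -3 + -4 = -7, A[1][2] + B[2][2] = -2 + 2 = 0) = -7 (attained at k = 1)
  C[2][0] = min over k of (A[2][0] + B[0][0] = -2 + 3 = 1, A[2][1] + B[1][0] = 3 + 3 = 6, A[2][2] + B[2][0] = 1 + 0 = 1) = 1 (attained at k = 0)
  C[2][1] = min over k of (A[2][0] + B[0][1] = -2 + 3 = 1, A[2][1] + B[1][1] = 3 + -5 = -2, A[2][2] + B[2][1] = 1 + 4 = 5) = -2 (attained at k = 1)
  C[2][2] = min over k of (A[2][0] + B[0][2] = -2 + 7 = 5, A[2][1] + B[1][2] = 3 + -4 = -1, A[2][2] + B[2][2] = 1 + 2 = 3) = -1 (attained at k = 1)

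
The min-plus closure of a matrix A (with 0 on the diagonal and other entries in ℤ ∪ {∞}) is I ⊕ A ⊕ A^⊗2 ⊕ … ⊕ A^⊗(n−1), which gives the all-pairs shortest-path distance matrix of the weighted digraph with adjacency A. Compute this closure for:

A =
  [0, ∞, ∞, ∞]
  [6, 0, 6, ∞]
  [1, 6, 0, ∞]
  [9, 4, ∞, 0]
Closure =
  [0, ∞, ∞, ∞]
  [6, 0, 6, ∞]
  [1, 6, 0, ∞]
  [9, 4, 10, 0]

This is the Floyd-Warshall all-pairs shortest-path computation. For each intermediate vertex k = 0, 1, …, 3, update dist[i][j] ← min(dist[i][j], dist[i][k] + dist[k][j]). The final matrix gives, for each (i, j), the minimum total weight of any directed path from i to j (possibly empty when i = j).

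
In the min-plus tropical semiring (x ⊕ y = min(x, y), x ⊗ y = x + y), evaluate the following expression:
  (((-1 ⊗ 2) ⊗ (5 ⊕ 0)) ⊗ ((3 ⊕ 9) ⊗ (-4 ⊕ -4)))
(((-1 ⊗ 2) ⊗ (5 ⊕ 0)) ⊗ ((3 ⊕ 9) ⊗ (-4 ⊕ -4))) = 0

Expand innermost to outermost. Recall ⊕ takes the minimum of its arguments and ⊗ takes their sum. Working out the expression (((-1 ⊗ 2) ⊗ (5 ⊕ 0)) ⊗ ((3 ⊕ 9) ⊗ (-4 ⊕ -4))) gives 0.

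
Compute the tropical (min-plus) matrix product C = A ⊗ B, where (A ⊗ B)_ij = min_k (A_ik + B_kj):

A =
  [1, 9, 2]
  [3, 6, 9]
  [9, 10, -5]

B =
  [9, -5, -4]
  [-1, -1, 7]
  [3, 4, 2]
A ⊗ B =
  [5, -4, -3]
  [5, -2, -1]
  [-2, -1, -3]

Apply the min-plus product entry-by-entry:
  C[0][0] = min over k of (A[0][0] + B[0][0] = 1 + 9 = 10, A[0][1] + B[1][0] = 9 + -1 = 8, A[0][2] + B[2][0] = 2 + 3 = 5) = 5 (attained at k = 2)
  C[0][1] = min over k of (A[0][0] + B[0][1] = 1 + -5 = -4, A[0][1] + B[1][1] = 9 + -1 = 8, A[0][2] + B[2][1] = 2 + 4 = 6) = -4 (attained at k = 0)
  C[0][2] = min over k of (A[0][0] + B[0][2] = 1 + -4 = -3, A[0][1] + B[1][2] = 9 + 7 = 16, A[0][2] + B[2][2] = 2 + 2 = 4) = -3 (attained at k = 0)
  C[1][0] = min over k of (A[1][0] + B[0][0] = 3 + 9 = 12, A[1][1] + B[1][0] = 6 + -1 = 5, A[1][2] + B[2][0] = 9 + 3 = 12) = 5 (attained at k = 1)
  C[1][1] = min over k of (A[1][0] + B[0][1] = 3 + -5 = -2, A[1][1] + B[1][1] = 6 + -1 = 5, A[1][2] + B[2][1] = 9 + 4 = 13) = -2 (attained at k = 0)
  C[1][2] = min over k of (A[1][0] + B[0][2] = 3 + -4 = -1, A[1][1] + B[1][2] = 6 + 7 = 13, A[1][2] + B[2][2] = 9 + 2 = 11) = -1 (attained at k = 0)
  C[2][0] = min over k of (A[2][0] + B[0][0] = 9 + 9 = 18, A[2][1] + B[1][0] = 10 + -1 = 9, A[2][2] + B[2][0] = -5 + 3 = -2) = -2 (attained at k = 2)
  C[2][1] = min over k of (A[2][0] + B[0][1] = 9 + -5 = 4, A[2][1] + B[1][1] = 10 + -1 = 9, A[2][2] + B[2][1] = -5 + 4 = -1) = -1 (attained at k = 2)
  C[2][2] = min over k of (A[2][0] + B[0][2] = 9 + -4 = 5, A[2][1] + B[1][2] = 10 + 7 = 17, A[2][2] + B[2][2] = -5 + 2 = -3) = -3 (attained at k = 2)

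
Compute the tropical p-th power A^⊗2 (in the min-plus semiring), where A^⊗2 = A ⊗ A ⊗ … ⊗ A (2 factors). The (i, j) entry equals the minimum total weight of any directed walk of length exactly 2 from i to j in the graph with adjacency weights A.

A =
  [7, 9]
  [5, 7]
A^⊗2 =
  [14, 16]
  [12, 14]

Each entry (A^⊗2)_ij equals the minimum over all length-2 walks i = v_0 → v_1 → … → v_2 = j of Σ_t A[v_t][v_{t+1}]. For example, for (i, j) = (0, 1) we minimise over 2 possible intermediate vertex sequences; the minimum is 16, attained along the walk 0 → 0 → 1.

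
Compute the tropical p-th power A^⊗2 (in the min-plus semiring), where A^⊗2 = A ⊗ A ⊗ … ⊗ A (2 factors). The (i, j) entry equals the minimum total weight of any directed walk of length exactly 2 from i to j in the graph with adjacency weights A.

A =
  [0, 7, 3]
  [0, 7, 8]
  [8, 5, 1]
A^⊗2 =
  [0, 7, 3]
  [0, 7, 3]
  [5, 6, 2]

Each entry (A^⊗2)_ij equals the minimum over all length-2 walks i = v_0 → v_1 → … → v_2 = j of Σ_t A[v_t][v_{t+1}]. For example, for (i, j) = (0, 2) we minimise over 3 possible intermediate vertex sequences; the minimum is 3, attained along the walk 0 → 0 → 2.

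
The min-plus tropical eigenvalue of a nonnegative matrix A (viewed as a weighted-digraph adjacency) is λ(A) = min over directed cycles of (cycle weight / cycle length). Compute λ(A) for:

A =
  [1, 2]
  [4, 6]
λ(A) = 1

Enumerate directed cycles and compute their means (weight / length). Sample:
  cycle 0 → 0: weight = 1, length = 1, mean = 1/1 ≈ 1.000
  cycle 1 → 1: weight = 6, length = 1, mean = 6/1 ≈ 6.000
  cycle 0 → 1 → 0: weight = 6, length = 2, mean = 6/2 ≈ 3.000
  cycle 1 → 0 → 1: weight = 6, length = 2, mean = 6/2 ≈ 3.000
Minimum mean = 1.000, attained e.g. along the cycle 0 → 0 with weight 1 and length 1. So λ(A) = 1/1 = 1.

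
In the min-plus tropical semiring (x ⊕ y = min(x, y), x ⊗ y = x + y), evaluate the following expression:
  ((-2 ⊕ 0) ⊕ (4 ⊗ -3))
((-2 ⊕ 0) ⊕ (4 ⊗ -3)) = -2

Expand innermost to outermost. Recall ⊕ takes the minimum of its arguments and ⊗ takes their sum. Working out the expression ((-2 ⊕ 0) ⊕ (4 ⊗ -3)) gives -2.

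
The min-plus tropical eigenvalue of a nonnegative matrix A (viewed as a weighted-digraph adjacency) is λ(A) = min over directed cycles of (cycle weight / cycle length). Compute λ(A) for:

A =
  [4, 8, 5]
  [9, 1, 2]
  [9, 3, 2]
λ(A) = 1

Enumerate directed cycles and compute their means (weight / length). Sample:
  cycle 0 → 0: weight = 4, length = 1, mean = 4/1 ≈ 4.000
  cycle 1 → 1: weight = 1, length = 1, mean = 1/1 ≈ 1.000
  cycle 2 → 2: weight = 2, length = 1, mean = 2/1 ≈ 2.000
  cycle 0 → 1 → 0: weight = 17, length = 2, mean = 17/2 ≈ 8.500
  cycle 0 → 2 → 0: weight = 14, length = 2, mean = 14/2 ≈ 7.000
  cycle 1 → 0 → 1: weight = 17, length = 2, mean = 17/2 ≈ 8.500
Minimum mean = 1.000, attained e.g. along the cycle 1 → 1 with weight 1 and length 1. So λ(A) = 1/1 = 1.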